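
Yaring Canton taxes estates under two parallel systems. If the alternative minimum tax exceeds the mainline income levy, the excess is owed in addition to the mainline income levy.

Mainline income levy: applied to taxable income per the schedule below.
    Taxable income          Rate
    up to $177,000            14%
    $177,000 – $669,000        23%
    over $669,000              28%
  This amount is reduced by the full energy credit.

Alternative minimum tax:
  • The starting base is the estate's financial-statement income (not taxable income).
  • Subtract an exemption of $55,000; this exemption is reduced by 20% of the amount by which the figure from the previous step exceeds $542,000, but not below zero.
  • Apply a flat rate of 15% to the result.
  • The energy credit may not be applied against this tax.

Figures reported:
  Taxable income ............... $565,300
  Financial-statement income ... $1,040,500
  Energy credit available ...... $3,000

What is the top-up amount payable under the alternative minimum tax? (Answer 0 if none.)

$44,986

Alternative minimum tax:
  Base (financial-statement income): $1,040,500
  Exemption: 20% × ($1,040,500 − $542,000) = $99,700 ≥ $55,000, so the exemption is fully phased out
  Base: $1,040,500 − $0 = $1,040,500
  $1,040,500 × 15% = $156,075

Mainline income levy:
  $177,000 × 14% = $24,780
  $388,300 × 23% = $89,309
  → $114,089
  Less energy credit $3,000 → $111,089

Excess of alternative minimum tax over mainline income levy: $156,075 − $111,089 = $44,986.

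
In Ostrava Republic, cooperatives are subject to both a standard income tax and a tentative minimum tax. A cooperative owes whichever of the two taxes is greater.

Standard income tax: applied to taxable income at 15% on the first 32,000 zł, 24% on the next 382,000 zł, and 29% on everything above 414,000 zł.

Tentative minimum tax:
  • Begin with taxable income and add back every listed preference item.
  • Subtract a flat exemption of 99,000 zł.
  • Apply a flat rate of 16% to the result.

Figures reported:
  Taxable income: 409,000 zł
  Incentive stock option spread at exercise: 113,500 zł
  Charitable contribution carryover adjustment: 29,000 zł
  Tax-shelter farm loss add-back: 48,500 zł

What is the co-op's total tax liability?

95,280 zł

Tentative minimum tax:
  Adjusted income: 409,000 zł + 113,500 zł + 29,000 zł + 48,500 zł = 600,000 zł
  Less exemption 99,000 zł → base 501,000 zł
  501,000 zł × 16% = 80,160 zł

Standard income tax:
  32,000 zł × 15% = 4,800 zł
  377,000 zł × 24% = 90,480 zł
  → 95,280 zł

95,280 zł > 80,160 zł, so the standard income tax governs.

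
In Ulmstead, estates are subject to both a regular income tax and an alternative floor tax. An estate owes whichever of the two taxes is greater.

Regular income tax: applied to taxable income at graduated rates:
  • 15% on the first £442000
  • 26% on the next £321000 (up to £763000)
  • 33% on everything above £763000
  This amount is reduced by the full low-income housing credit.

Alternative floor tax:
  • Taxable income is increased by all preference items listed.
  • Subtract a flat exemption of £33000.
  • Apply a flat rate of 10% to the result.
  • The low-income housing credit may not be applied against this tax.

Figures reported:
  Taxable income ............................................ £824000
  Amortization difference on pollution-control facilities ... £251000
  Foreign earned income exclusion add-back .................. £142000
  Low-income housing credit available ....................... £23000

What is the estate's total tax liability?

£146890

Alternative floor tax:
  Adjusted income: £824000 + £251000 + £142000 = £1217000
  Less exemption £33000 → base £1184000
  £1184000 × 10% = £118400

Regular income tax:
  £442000 × 15% = £66300
  £321000 × 26% = £83460
  £61000 × 33% = £20130
  → £169890
  Less low-income housing credit £23000 → £146890

£146890 > £118400, so the regular income tax governs.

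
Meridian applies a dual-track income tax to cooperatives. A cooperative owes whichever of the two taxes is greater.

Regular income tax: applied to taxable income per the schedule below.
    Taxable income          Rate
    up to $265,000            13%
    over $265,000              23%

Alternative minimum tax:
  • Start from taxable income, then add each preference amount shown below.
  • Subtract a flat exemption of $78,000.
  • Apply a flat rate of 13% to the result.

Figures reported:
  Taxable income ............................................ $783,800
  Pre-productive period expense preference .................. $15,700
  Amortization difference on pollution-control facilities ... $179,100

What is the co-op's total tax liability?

Regular income tax:
  $265,000 × 13% = $34,450
  $518,800 × 23% = $119,324
  → $153,774

Alternative minimum tax:
  Adjusted income: $783,800 + $15,700 + $179,100 = $978,600
  Less exemption $78,000 → base $900,600
  $900,600 × 13% = $117,078

$153,774 > $117,078, so the regular income tax governs.

$153,774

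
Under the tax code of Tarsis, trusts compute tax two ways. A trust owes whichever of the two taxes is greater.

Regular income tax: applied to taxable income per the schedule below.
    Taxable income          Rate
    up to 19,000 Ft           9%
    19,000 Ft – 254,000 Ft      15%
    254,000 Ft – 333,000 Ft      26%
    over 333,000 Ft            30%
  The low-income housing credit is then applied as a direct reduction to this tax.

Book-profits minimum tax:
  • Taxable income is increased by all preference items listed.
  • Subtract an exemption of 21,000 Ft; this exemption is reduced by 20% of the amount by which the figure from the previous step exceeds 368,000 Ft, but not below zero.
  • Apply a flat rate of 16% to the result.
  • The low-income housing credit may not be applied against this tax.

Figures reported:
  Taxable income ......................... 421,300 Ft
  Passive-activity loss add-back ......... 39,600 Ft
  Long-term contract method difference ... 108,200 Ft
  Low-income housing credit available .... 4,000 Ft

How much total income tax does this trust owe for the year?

91,056 Ft

Regular income tax:
  19,000 Ft × 9% = 1,710 Ft
  235,000 Ft × 15% = 35,250 Ft
  79,000 Ft × 26% = 20,540 Ft
  88,300 Ft × 30% = 26,490 Ft
  → 83,990 Ft
  Less low-income housing credit 4,000 Ft → 79,990 Ft

Book-profits minimum tax:
  Adjusted income: 421,300 Ft + 39,600 Ft + 108,200 Ft = 569,100 Ft
  Exemption: 20% × (569,100 Ft − 368,000 Ft) = 40,220 Ft ≥ 21,000 Ft, so the exemption is fully phased out
  Base: 569,100 Ft − 0 Ft = 569,100 Ft
  569,100 Ft × 16% = 91,056 Ft

91,056 Ft > 79,990 Ft, so the book-profits minimum tax is the binding amount.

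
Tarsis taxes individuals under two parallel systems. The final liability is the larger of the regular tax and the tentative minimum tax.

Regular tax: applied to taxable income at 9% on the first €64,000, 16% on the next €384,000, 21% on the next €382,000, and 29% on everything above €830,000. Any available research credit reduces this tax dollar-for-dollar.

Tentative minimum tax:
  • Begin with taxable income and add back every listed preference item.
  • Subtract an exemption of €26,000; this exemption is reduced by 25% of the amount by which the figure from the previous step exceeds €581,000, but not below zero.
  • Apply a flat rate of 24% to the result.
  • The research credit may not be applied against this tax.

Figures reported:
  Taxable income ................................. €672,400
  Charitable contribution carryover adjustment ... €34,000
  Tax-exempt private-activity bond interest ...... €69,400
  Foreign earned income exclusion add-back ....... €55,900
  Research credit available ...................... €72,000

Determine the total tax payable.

€199,608

Regular tax:
  €64,000 × 9% = €5,760
  €384,000 × 16% = €61,440
  €224,400 × 21% = €47,124
  → €114,324
  Less research credit €72,000 → €42,324

Tentative minimum tax:
  Adjusted income: €672,400 + €34,000 + €69,400 + €55,900 = €831,700
  Exemption: 25% × (€831,700 − €581,000) = €62,675 ≥ €26,000, so the exemption is fully phased out
  Base: €831,700 − €0 = €831,700
  €831,700 × 24% = €199,608

€199,608 > €42,324, so the tentative minimum tax is the binding amount.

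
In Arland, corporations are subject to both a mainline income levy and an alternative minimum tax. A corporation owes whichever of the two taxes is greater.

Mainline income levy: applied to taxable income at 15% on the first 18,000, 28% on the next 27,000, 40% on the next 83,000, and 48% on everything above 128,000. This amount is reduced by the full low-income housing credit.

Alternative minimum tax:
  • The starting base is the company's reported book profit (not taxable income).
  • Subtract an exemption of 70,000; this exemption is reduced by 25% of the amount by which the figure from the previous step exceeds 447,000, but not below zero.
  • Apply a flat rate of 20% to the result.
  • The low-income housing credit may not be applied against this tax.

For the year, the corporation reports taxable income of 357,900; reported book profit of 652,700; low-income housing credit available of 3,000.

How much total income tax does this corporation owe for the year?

150,812

Mainline income levy:
  18,000 × 15% = 2,700
  27,000 × 28% = 7,560
  83,000 × 40% = 33,200
  229,900 × 48% = 110,352
  → 153,812
  Less low-income housing credit 3,000 → 150,812

Alternative minimum tax:
  Base (reported book profit): 652,700
  Exemption: 70,000 − 25% × (652,700 − 447,000) = 70,000 − 51,425 = 18,575
  Base: 652,700 − 18,575 = 634,125
  634,125 × 20% = 126,825

150,812 > 126,825, so the mainline income levy governs.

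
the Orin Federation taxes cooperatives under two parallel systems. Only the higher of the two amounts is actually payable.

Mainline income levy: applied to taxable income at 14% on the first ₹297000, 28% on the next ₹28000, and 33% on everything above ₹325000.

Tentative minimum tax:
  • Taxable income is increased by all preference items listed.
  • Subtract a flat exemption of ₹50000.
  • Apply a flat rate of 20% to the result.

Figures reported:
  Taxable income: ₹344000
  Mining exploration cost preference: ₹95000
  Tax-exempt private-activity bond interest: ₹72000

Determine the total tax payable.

Tentative minimum tax:
  Adjusted income: ₹344000 + ₹95000 + ₹72000 = ₹511000
  Less exemption ₹50000 → base ₹461000
  ₹461000 × 20% = ₹92200

Mainline income levy:
  ₹297000 × 14% = ₹41580
  ₹28000 × 28% = ₹7840
  ₹19000 × 33% = ₹6270
  → ₹55690

₹92200 > ₹55690, so the tentative minimum tax is the binding amount.

₹92200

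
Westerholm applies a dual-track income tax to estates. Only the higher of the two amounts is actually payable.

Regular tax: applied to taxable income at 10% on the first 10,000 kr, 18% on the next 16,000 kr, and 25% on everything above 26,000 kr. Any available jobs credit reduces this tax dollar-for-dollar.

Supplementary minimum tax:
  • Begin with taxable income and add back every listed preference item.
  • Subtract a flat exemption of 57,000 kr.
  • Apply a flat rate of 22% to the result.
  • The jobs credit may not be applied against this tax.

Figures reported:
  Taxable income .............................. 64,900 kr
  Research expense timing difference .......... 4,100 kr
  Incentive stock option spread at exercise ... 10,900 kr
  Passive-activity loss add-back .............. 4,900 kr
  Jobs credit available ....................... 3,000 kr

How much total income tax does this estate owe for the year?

Supplementary minimum tax:
  Adjusted income: 64,900 kr + 4,100 kr + 10,900 kr + 4,900 kr = 84,800 kr
  Less exemption 57,000 kr → base 27,800 kr
  27,800 kr × 22% = 6,116 kr

Regular tax:
  10,000 kr × 10% = 1,000 kr
  16,000 kr × 18% = 2,880 kr
  38,900 kr × 25% = 9,725 kr
  → 13,605 kr
  Less jobs credit 3,000 kr → 10,605 kr

10,605 kr > 6,116 kr, so the regular tax governs.

10,605 kr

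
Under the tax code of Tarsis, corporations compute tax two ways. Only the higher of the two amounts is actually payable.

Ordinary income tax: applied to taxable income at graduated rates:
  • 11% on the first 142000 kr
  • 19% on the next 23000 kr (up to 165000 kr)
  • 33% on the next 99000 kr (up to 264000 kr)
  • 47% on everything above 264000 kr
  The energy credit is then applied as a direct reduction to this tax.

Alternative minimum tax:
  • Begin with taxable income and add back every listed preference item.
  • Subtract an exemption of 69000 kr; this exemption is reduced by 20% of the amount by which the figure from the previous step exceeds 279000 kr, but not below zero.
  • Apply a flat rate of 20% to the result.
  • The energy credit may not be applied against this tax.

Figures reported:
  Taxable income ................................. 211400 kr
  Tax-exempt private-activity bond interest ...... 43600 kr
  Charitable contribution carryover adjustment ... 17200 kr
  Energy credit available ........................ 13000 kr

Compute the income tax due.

Alternative minimum tax:
  Adjusted income: 211400 kr + 43600 kr + 17200 kr = 272200 kr
  Exemption: 272200 kr ≤ 279000 kr, so full 69000 kr applies
  Base: 272200 kr − 69000 kr = 203200 kr
  203200 kr × 20% = 40640 kr

Ordinary income tax:
  142000 kr × 11% = 15620 kr
  23000 kr × 19% = 4370 kr
  46400 kr × 33% = 15312 kr
  → 35302 kr
  Less energy credit 13000 kr → 22302 kr

40640 kr > 22302 kr, so the alternative minimum tax is the binding amount.

40640 kr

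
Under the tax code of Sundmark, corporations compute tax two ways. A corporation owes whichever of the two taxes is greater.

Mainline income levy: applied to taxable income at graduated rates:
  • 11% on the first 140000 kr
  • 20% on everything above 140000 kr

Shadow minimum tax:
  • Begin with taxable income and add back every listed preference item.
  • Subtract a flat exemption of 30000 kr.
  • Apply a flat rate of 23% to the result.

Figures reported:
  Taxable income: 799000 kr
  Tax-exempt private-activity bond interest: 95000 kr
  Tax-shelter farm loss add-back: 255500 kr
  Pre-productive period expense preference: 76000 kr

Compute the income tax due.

Mainline income levy:
  140000 kr × 11% = 15400 kr
  659000 kr × 20% = 131800 kr
  → 147200 kr

Shadow minimum tax:
  Adjusted income: 799000 kr + 95000 kr + 255500 kr + 76000 kr = 1225500 kr
  Less exemption 30000 kr → base 1195500 kr
  1195500 kr × 23% = 274965 kr

274965 kr > 147200 kr, so the shadow minimum tax is the binding amount.

274965 kr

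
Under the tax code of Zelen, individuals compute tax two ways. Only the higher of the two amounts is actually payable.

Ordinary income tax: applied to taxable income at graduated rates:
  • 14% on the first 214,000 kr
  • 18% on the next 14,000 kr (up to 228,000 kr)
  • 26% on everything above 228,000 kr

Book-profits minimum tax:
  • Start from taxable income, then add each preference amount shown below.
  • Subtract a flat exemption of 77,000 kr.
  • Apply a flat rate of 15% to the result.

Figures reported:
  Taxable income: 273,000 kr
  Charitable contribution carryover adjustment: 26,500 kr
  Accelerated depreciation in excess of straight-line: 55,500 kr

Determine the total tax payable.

Book-profits minimum tax:
  Adjusted income: 273,000 kr + 26,500 kr + 55,500 kr = 355,000 kr
  Less exemption 77,000 kr → base 278,000 kr
  278,000 kr × 15% = 41,700 kr

Ordinary income tax:
  214,000 kr × 14% = 29,960 kr
  14,000 kr × 18% = 2,520 kr
  45,000 kr × 26% = 11,700 kr
  → 44,180 kr

44,180 kr > 41,700 kr, so the ordinary income tax governs.

44,180 kr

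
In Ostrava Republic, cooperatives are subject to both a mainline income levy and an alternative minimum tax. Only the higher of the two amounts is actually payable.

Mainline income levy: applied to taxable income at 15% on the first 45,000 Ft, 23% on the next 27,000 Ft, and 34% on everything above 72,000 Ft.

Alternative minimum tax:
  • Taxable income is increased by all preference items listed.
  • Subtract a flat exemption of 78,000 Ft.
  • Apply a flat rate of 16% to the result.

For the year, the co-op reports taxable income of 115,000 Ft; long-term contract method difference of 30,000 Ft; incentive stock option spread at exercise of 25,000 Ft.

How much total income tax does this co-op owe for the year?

27,580 Ft

Mainline income levy:
  45,000 Ft × 15% = 6,750 Ft
  27,000 Ft × 23% = 6,210 Ft
  43,000 Ft × 34% = 14,620 Ft
  → 27,580 Ft

Alternative minimum tax:
  Adjusted income: 115,000 Ft + 30,000 Ft + 25,000 Ft = 170,000 Ft
  Less exemption 78,000 Ft → base 92,000 Ft
  92,000 Ft × 16% = 14,720 Ft

27,580 Ft > 14,720 Ft, so the mainline income levy governs.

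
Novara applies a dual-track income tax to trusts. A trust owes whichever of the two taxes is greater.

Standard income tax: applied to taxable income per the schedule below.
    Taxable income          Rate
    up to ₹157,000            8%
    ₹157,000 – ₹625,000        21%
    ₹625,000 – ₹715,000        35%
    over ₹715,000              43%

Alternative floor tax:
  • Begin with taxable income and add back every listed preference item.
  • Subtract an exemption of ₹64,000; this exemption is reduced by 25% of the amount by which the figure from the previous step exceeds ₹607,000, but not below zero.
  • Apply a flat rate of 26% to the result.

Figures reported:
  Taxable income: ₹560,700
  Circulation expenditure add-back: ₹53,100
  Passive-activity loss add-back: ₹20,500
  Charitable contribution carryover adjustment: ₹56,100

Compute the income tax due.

₹168,285

Standard income tax:
  ₹157,000 × 8% = ₹12,560
  ₹403,700 × 21% = ₹84,777
  → ₹97,337

Alternative floor tax:
  Adjusted income: ₹560,700 + ₹53,100 + ₹20,500 + ₹56,100 = ₹690,400
  Exemption: ₹64,000 − 25% × (₹690,400 − ₹607,000) = ₹64,000 − ₹20,850 = ₹43,150
  Base: ₹690,400 − ₹43,150 = ₹647,250
  ₹647,250 × 26% = ₹168,285

₹168,285 > ₹97,337, so the alternative floor tax is the binding amount.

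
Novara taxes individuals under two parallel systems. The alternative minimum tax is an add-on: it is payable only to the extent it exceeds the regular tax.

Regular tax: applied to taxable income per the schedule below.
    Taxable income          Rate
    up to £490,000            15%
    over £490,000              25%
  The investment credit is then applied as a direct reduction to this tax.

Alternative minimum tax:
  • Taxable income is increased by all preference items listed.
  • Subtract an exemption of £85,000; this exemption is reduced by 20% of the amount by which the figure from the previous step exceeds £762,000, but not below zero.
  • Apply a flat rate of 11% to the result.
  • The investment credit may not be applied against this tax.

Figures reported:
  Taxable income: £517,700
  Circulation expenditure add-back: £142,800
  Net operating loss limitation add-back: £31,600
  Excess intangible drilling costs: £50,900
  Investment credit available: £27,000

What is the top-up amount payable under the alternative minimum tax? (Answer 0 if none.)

Regular tax:
  £490,000 × 15% = £73,500
  £27,700 × 25% = £6,925
  → £80,425
  Less investment credit £27,000 → £53,425

Alternative minimum tax:
  Adjusted income: £517,700 + £142,800 + £31,600 + £50,900 = £743,000
  Exemption: £743,000 ≤ £762,000, so full £85,000 applies
  Base: £743,000 − £85,000 = £658,000
  £658,000 × 11% = £72,380

Excess of alternative minimum tax over regular tax: £72,380 − £53,425 = £18,955.

£18,955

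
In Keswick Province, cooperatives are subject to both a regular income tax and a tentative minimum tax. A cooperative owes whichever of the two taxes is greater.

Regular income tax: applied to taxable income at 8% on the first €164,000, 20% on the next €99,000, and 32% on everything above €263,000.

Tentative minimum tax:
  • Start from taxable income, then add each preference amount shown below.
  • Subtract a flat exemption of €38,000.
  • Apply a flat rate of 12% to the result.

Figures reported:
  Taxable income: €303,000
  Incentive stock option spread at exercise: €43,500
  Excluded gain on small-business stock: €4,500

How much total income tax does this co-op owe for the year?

Regular income tax:
  €164,000 × 8% = €13,120
  €99,000 × 20% = €19,800
  €40,000 × 32% = €12,800
  → €45,720

Tentative minimum tax:
  Adjusted income: €303,000 + €43,500 + €4,500 = €351,000
  Less exemption €38,000 → base €313,000
  €313,000 × 12% = €37,560

€45,720 > €37,560, so the regular income tax governs.

€45,720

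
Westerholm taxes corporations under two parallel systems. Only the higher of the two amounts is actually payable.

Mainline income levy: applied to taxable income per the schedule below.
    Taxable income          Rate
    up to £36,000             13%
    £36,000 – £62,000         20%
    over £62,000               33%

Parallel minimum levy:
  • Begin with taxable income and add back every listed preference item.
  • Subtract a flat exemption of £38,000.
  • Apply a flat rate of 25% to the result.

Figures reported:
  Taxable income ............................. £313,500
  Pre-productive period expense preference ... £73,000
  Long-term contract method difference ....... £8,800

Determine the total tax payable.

Mainline income levy:
  £36,000 × 13% = £4,680
  £26,000 × 20% = £5,200
  £251,500 × 33% = £82,995
  → £92,875

Parallel minimum levy:
  Adjusted income: £313,500 + £73,000 + £8,800 = £395,300
  Less exemption £38,000 → base £357,300
  £357,300 × 25% = £89,325

£92,875 > £89,325, so the mainline income levy governs.

£92,875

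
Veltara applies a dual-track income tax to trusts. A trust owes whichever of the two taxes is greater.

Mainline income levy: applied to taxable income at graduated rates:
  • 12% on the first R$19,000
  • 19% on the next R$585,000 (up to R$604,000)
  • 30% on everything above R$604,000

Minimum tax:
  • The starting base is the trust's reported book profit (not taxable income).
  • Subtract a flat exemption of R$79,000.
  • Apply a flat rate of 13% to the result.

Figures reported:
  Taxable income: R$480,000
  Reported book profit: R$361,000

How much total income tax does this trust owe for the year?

R$89,870

Minimum tax:
  Base (reported book profit): R$361,000
  Less exemption R$79,000 → base R$282,000
  R$282,000 × 13% = R$36,660

Mainline income levy:
  R$19,000 × 12% = R$2,280
  R$461,000 × 19% = R$87,590
  → R$89,870

R$89,870 > R$36,660, so the mainline income levy governs.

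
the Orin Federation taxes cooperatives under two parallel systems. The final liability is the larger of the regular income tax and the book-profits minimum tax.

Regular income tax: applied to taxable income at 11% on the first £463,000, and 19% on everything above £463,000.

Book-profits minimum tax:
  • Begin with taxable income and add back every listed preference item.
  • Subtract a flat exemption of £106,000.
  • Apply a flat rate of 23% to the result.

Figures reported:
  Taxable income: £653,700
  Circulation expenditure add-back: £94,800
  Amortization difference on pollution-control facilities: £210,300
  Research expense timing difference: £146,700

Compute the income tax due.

Regular income tax:
  £463,000 × 11% = £50,930
  £190,700 × 19% = £36,233
  → £87,163

Book-profits minimum tax:
  Adjusted income: £653,700 + £94,800 + £210,300 + £146,700 = £1,105,500
  Less exemption £106,000 → base £999,500
  £999,500 × 23% = £229,885

£229,885 > £87,163, so the book-profits minimum tax is the binding amount.

£229,885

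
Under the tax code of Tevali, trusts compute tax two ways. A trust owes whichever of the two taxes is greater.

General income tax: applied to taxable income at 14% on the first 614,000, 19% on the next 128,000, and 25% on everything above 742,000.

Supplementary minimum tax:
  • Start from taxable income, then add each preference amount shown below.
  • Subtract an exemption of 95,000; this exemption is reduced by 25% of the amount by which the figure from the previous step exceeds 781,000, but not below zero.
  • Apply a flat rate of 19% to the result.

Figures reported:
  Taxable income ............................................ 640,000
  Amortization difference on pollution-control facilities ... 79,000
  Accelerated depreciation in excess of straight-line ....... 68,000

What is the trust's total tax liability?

131,765

Supplementary minimum tax:
  Adjusted income: 640,000 + 79,000 + 68,000 = 787,000
  Exemption: 95,000 − 25% × (787,000 − 781,000) = 95,000 − 1,500 = 93,500
  Base: 787,000 − 93,500 = 693,500
  693,500 × 19% = 131,765

General income tax:
  614,000 × 14% = 85,960
  26,000 × 19% = 4,940
  → 90,900

131,765 > 90,900, so the supplementary minimum tax is the binding amount.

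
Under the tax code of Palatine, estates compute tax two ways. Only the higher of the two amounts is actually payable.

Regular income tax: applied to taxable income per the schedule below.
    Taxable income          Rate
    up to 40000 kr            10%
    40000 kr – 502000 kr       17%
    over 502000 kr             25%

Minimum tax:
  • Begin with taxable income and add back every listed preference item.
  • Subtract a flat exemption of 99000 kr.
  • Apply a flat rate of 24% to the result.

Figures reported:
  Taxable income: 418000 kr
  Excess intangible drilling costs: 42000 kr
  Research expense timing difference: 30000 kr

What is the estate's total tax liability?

93840 kr

Regular income tax:
  40000 kr × 10% = 4000 kr
  378000 kr × 17% = 64260 kr
  → 68260 kr

Minimum tax:
  Adjusted income: 418000 kr + 42000 kr + 30000 kr = 490000 kr
  Less exemption 99000 kr → base 391000 kr
  391000 kr × 24% = 93840 kr

93840 kr > 68260 kr, so the minimum tax is the binding amount.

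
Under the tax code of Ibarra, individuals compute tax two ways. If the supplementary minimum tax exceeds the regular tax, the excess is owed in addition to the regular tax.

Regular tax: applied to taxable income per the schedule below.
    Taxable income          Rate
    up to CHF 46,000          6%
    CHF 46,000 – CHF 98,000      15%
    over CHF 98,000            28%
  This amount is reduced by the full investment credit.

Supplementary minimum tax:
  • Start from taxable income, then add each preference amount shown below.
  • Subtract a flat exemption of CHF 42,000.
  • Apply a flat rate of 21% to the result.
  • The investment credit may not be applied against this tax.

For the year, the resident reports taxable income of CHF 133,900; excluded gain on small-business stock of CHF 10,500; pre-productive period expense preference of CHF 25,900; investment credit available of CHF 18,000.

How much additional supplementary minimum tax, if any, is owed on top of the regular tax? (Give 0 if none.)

Supplementary minimum tax:
  Adjusted income: CHF 133,900 + CHF 10,500 + CHF 25,900 = CHF 170,300
  Less exemption CHF 42,000 → base CHF 128,300
  CHF 128,300 × 21% = CHF 26,943

Regular tax:
  CHF 46,000 × 6% = CHF 2,760
  CHF 52,000 × 15% = CHF 7,800
  CHF 35,900 × 28% = CHF 10,052
  → CHF 20,612
  Less investment credit CHF 18,000 → CHF 2,612

Excess of supplementary minimum tax over regular tax: CHF 26,943 − CHF 2,612 = CHF 24,331.

CHF 24,331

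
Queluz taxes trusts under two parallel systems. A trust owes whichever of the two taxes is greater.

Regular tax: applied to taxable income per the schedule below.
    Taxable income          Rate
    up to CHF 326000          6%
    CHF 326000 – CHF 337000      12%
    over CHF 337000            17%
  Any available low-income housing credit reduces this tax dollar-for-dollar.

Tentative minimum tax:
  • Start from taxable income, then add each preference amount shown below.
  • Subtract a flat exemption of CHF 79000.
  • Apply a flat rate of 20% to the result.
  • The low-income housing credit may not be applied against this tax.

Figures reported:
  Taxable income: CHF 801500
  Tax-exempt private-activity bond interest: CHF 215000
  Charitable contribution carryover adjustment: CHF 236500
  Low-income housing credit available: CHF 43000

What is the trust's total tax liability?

Regular tax:
  CHF 326000 × 6% = CHF 19560
  CHF 11000 × 12% = CHF 1320
  CHF 464500 × 17% = CHF 78965
  → CHF 99845
  Less low-income housing credit CHF 43000 → CHF 56845

Tentative minimum tax:
  Adjusted income: CHF 801500 + CHF 215000 + CHF 236500 = CHF 1253000
  Less exemption CHF 79000 → base CHF 1174000
  CHF 1174000 × 20% = CHF 234800

CHF 234800 > CHF 56845, so the tentative minimum tax is the binding amount.

CHF 234800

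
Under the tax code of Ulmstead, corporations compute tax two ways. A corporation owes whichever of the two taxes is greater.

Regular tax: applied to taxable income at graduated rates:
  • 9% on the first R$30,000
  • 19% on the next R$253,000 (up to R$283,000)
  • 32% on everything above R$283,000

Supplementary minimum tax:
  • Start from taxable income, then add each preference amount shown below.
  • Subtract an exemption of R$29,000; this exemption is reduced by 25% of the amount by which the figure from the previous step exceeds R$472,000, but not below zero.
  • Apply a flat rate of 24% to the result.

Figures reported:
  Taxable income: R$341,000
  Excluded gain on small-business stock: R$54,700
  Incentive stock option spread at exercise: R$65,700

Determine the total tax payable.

R$103,776

Supplementary minimum tax:
  Adjusted income: R$341,000 + R$54,700 + R$65,700 = R$461,400
  Exemption: R$461,400 ≤ R$472,000, so full R$29,000 applies
  Base: R$461,400 − R$29,000 = R$432,400
  R$432,400 × 24% = R$103,776

Regular tax:
  R$30,000 × 9% = R$2,700
  R$253,000 × 19% = R$48,070
  R$58,000 × 32% = R$18,560
  → R$69,330

R$103,776 > R$69,330, so the supplementary minimum tax is the binding amount.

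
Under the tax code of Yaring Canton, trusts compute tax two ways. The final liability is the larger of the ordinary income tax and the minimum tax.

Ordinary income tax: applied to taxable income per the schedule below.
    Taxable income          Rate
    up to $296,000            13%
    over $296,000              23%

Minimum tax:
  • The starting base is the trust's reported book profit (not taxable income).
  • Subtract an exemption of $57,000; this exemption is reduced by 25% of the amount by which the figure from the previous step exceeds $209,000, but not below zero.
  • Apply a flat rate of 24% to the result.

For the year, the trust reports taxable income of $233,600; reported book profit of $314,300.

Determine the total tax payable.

$68,070

Minimum tax:
  Base (reported book profit): $314,300
  Exemption: $57,000 − 25% × ($314,300 − $209,000) = $57,000 − $26,325 = $30,675
  Base: $314,300 − $30,675 = $283,625
  $283,625 × 24% = $68,070

Ordinary income tax:
  $233,600 × 13% = $30,368

$68,070 > $30,368, so the minimum tax is the binding amount.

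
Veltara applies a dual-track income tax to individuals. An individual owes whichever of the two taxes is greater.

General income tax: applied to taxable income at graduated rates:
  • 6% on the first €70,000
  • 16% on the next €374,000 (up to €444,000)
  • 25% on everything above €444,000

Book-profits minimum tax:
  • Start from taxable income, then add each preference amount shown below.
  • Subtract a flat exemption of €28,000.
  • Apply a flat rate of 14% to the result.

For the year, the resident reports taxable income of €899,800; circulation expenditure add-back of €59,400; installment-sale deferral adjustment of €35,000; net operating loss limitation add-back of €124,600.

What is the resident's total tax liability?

General income tax:
  €70,000 × 6% = €4,200
  €374,000 × 16% = €59,840
  €455,800 × 25% = €113,950
  → €177,990

Book-profits minimum tax:
  Adjusted income: €899,800 + €59,400 + €35,000 + €124,600 = €1,118,800
  Less exemption €28,000 → base €1,090,800
  €1,090,800 × 14% = €152,712

€177,990 > €152,712, so the general income tax governs.

€177,990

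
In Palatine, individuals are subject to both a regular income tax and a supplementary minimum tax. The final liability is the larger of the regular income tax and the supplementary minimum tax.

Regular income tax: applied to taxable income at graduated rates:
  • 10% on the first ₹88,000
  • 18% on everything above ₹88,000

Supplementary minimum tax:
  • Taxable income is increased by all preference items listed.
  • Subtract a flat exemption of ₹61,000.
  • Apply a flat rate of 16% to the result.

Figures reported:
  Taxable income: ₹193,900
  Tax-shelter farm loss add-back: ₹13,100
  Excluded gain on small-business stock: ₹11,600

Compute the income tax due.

Regular income tax:
  ₹88,000 × 10% = ₹8,800
  ₹105,900 × 18% = ₹19,062
  → ₹27,862

Supplementary minimum tax:
  Adjusted income: ₹193,900 + ₹13,100 + ₹11,600 = ₹218,600
  Less exemption ₹61,000 → base ₹157,600
  ₹157,600 × 16% = ₹25,216

₹27,862 > ₹25,216, so the regular income tax governs.

₹27,862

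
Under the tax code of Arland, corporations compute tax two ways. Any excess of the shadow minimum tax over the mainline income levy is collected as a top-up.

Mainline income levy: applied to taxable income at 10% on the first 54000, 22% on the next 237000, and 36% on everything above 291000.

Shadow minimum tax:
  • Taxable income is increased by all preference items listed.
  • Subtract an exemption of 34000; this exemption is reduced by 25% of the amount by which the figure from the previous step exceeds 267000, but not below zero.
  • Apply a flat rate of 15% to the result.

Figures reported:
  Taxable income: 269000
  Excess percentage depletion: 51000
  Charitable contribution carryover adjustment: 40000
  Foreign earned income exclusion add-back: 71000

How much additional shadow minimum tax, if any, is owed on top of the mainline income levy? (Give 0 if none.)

11950

Mainline income levy:
  54000 × 10% = 5400
  215000 × 22% = 47300
  → 52700

Shadow minimum tax:
  Adjusted income: 269000 + 51000 + 40000 + 71000 = 431000
  Exemption: 25% × (431000 − 267000) = 41000 ≥ 34000, so the exemption is fully phased out
  Base: 431000 − 0 = 431000
  431000 × 15% = 64650

Excess of shadow minimum tax over mainline income levy: 64650 − 52700 = 11950.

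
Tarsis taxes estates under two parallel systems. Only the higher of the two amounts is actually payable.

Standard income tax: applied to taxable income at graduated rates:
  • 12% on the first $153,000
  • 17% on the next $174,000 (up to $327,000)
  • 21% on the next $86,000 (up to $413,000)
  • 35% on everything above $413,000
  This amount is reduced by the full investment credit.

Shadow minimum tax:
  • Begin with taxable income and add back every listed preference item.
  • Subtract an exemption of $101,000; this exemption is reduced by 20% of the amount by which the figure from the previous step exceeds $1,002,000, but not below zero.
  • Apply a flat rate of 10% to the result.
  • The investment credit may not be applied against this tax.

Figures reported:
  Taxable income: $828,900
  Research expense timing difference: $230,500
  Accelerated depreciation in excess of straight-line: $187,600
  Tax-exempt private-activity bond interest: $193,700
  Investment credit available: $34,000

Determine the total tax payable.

Standard income tax:
  $153,000 × 12% = $18,360
  $174,000 × 17% = $29,580
  $86,000 × 21% = $18,060
  $415,900 × 35% = $145,565
  → $211,565
  Less investment credit $34,000 → $177,565

Shadow minimum tax:
  Adjusted income: $828,900 + $230,500 + $187,600 + $193,700 = $1,440,700
  Exemption: $101,000 − 20% × ($1,440,700 − $1,002,000) = $101,000 − $87,740 = $13,260
  Base: $1,440,700 − $13,260 = $1,427,440
  $1,427,440 × 10% = $142,744

$177,565 > $142,744, so the standard income tax governs.

$177,565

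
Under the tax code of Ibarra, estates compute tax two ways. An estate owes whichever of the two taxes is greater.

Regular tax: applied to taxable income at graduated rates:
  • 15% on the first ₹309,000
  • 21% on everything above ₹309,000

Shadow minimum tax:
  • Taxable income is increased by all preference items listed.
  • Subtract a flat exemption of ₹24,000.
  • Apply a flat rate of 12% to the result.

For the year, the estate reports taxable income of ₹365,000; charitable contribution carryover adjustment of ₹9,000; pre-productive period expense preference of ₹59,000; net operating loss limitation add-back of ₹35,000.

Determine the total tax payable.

₹58,110

Shadow minimum tax:
  Adjusted income: ₹365,000 + ₹9,000 + ₹59,000 + ₹35,000 = ₹468,000
  Less exemption ₹24,000 → base ₹444,000
  ₹444,000 × 12% = ₹53,280

Regular tax:
  ₹309,000 × 15% = ₹46,350
  ₹56,000 × 21% = ₹11,760
  → ₹58,110

₹58,110 > ₹53,280, so the regular tax governs.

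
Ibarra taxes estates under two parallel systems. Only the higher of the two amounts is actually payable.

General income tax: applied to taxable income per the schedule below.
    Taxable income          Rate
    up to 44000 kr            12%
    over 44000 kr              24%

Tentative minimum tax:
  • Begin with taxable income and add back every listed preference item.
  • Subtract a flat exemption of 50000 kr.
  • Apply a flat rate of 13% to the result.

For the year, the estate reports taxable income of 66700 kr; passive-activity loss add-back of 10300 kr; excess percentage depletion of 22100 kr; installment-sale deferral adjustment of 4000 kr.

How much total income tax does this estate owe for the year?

10728 kr

Tentative minimum tax:
  Adjusted income: 66700 kr + 10300 kr + 22100 kr + 4000 kr = 103100 kr
  Less exemption 50000 kr → base 53100 kr
  53100 kr × 13% = 6903 kr

General income tax:
  44000 kr × 12% = 5280 kr
  22700 kr × 24% = 5448 kr
  → 10728 kr

10728 kr > 6903 kr, so the general income tax governs.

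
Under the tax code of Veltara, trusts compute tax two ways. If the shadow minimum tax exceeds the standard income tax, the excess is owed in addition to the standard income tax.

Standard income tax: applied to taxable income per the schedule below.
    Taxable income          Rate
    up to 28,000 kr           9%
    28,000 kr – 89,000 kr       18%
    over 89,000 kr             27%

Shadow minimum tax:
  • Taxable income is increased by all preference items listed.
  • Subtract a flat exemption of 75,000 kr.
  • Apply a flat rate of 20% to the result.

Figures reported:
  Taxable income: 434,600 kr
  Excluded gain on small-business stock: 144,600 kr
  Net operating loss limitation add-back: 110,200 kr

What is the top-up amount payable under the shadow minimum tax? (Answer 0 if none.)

16,068 kr

Shadow minimum tax:
  Adjusted income: 434,600 kr + 144,600 kr + 110,200 kr = 689,400 kr
  Less exemption 75,000 kr → base 614,400 kr
  614,400 kr × 20% = 122,880 kr

Standard income tax:
  28,000 kr × 9% = 2,520 kr
  61,000 kr × 18% = 10,980 kr
  345,600 kr × 27% = 93,312 kr
  → 106,812 kr

Excess of shadow minimum tax over standard income tax: 122,880 kr − 106,812 kr = 16,068 kr.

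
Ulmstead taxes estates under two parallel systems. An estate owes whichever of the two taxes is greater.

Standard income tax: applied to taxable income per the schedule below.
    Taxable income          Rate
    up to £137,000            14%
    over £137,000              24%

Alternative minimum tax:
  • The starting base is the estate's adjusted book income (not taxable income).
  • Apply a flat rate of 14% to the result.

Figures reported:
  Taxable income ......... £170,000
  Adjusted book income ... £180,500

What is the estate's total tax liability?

Alternative minimum tax:
  Base (adjusted book income): £180,500
  £180,500 × 14% = £25,270

Standard income tax:
  £137,000 × 14% = £19,180
  £33,000 × 24% = £7,920
  → £27,100

£27,100 > £25,270, so the standard income tax governs.

£27,100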